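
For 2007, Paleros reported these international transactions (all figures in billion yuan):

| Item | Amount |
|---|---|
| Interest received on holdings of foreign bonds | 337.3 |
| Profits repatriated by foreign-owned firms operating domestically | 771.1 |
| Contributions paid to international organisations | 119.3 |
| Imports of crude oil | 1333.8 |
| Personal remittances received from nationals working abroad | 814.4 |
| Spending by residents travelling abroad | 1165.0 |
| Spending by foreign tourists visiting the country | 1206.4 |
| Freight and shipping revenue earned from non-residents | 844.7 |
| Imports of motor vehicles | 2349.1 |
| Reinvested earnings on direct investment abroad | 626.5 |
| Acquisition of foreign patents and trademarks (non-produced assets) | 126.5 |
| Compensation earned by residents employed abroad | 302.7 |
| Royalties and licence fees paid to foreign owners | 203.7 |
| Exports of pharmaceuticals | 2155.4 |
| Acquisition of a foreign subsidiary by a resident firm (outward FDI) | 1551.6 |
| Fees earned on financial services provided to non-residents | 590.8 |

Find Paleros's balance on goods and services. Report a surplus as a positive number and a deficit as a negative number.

Goods: 2155.4 - 1333.8 - 2349.1 = -1527.5
Services: 1206.4 + 844.7 + 590.8 - 203.7 - 1165.0 = 1273.2
Trade balance = -1527.5 + 1273.2 = -254.3
(Excluded from the trade balance — primary income: interest received on holdings of foreign bonds 337.3, profits repatriated by foreign-owned firms operating domestically 771.1, reinvested earnings on direct investment abroad 626.5, compensation earned by residents employed abroad 302.7; secondary income: contributions paid to international organisations 119.3, personal remittances received from nationals working abroad 814.4; capital account: acquisition of foreign patents and trademarks (non-produced assets) 126.5; financial account: acquisition of a foreign subsidiary by a resident firm (outward FDI) 1551.6.)

-254.3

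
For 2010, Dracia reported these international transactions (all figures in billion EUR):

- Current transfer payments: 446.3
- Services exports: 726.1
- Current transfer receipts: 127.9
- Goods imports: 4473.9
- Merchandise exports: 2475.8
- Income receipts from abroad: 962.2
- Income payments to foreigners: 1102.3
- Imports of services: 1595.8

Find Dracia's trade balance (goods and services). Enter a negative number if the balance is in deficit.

Goods balance = 2475.8 - 4473.9 = -1998.1
Services balance = 726.1 - 1595.8 = -869.7
Trade balance (goods + services) = -1998.1 + (-869.7) = -2867.8

-2867.8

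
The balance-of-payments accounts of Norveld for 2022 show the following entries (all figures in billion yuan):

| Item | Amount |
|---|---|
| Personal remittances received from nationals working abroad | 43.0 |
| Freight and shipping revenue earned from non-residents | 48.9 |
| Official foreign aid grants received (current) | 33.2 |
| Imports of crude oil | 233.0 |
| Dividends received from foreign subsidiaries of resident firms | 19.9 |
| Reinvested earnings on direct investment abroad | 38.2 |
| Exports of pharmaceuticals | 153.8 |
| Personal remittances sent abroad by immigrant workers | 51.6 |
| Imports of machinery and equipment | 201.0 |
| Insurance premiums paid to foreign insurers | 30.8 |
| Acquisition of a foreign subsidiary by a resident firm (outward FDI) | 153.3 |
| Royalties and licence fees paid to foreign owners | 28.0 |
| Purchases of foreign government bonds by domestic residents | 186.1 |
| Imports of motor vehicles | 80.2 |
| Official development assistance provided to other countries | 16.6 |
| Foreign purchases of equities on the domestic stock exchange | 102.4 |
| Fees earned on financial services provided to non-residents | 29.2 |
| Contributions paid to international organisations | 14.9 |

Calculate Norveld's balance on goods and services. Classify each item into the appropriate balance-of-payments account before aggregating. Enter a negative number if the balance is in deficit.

-341.1

Goods: -201.0 - 80.2 + 153.8 - 233.0 = -360.4
Services: 29.2 - 30.8 + 48.9 - 28.0 = 19.3
Trade balance = -360.4 + 19.3 = -341.1
(Excluded from the trade balance — secondary income: personal remittances received from nationals working abroad 43.0, official foreign aid grants received (current) 33.2, personal remittances sent abroad by immigrant workers 51.6, official development assistance provided to other countries 16.6, contributions paid to international organisations 14.9; primary income: dividends received from foreign subsidiaries of resident firms 19.9, reinvested earnings on direct investment abroad 38.2; financial account: acquisition of a foreign subsidiary by a resident firm (outward FDI) 153.3, purchases of foreign government bonds by domestic residents 186.1, foreign purchases of equities on the domestic stock exchange 102.4.)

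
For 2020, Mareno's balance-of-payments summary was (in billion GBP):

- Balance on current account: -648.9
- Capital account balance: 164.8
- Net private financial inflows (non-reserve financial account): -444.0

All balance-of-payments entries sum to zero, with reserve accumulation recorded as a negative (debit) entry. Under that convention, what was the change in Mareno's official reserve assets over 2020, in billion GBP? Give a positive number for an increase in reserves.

Official reserve transactions balance = -((-648.9) + 164.8 + (-444.0)) = 928.1
An accumulation of reserves is recorded as a debit (negative entry), so the change in the stock of reserves is the negative of that balance.
Change in official reserves = -(928.1) = -928.1

-928.1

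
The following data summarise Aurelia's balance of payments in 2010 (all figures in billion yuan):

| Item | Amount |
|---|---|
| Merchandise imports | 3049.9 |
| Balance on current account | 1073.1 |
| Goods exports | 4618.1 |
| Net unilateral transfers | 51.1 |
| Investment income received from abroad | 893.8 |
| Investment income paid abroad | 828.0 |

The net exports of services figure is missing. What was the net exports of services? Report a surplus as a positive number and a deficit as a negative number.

Current account = goods balance + services balance + net primary income + net secondary income
Sum of the known components = 1685.1
Net exports of services = CA - (known components) = 1073.1 - 1685.1 = -612.0

-612.0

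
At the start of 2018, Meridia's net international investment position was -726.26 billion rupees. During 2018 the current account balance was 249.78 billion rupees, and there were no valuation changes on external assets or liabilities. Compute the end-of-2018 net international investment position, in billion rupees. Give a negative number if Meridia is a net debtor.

-476.48

With no valuation effects, change in NIIP = current account = 249.78
End-of-year NIIP = -726.26 + 249.78 = -476.48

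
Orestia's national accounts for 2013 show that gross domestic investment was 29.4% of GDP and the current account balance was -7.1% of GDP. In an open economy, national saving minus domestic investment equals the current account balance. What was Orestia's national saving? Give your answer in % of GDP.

22.3

S = I + CA = 29.4 + (-7.1) = 22.3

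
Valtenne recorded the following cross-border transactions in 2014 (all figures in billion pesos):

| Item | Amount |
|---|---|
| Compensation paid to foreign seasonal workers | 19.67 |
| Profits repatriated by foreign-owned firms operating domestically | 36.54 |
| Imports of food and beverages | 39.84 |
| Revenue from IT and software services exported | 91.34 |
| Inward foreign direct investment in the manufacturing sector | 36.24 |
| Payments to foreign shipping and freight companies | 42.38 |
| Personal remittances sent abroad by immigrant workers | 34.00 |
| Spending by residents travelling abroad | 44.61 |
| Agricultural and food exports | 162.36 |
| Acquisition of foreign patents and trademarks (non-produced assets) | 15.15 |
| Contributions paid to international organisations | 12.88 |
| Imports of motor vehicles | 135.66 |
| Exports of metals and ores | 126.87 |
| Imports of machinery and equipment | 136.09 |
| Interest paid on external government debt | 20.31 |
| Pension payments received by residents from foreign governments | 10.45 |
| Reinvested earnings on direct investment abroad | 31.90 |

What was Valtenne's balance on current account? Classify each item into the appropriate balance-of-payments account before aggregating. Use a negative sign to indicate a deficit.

-99.06

Goods: 126.87 - 136.09 + 162.36 - 39.84 - 135.66 = -22.36
Services: 91.34 - 42.38 - 44.61 = 4.35
Primary income: -19.67 - 36.54 - 20.31 + 31.90 = -44.62
Secondary income: -34.00 + 10.45 - 12.88 = -36.43
Current account = (-22.36) + 4.35 + (-44.62) + (-36.43) = -99.06
(Excluded from the current account — financial account: inward foreign direct investment in the manufacturing sector 36.24; capital account: acquisition of foreign patents and trademarks (non-produced assets) 15.15.)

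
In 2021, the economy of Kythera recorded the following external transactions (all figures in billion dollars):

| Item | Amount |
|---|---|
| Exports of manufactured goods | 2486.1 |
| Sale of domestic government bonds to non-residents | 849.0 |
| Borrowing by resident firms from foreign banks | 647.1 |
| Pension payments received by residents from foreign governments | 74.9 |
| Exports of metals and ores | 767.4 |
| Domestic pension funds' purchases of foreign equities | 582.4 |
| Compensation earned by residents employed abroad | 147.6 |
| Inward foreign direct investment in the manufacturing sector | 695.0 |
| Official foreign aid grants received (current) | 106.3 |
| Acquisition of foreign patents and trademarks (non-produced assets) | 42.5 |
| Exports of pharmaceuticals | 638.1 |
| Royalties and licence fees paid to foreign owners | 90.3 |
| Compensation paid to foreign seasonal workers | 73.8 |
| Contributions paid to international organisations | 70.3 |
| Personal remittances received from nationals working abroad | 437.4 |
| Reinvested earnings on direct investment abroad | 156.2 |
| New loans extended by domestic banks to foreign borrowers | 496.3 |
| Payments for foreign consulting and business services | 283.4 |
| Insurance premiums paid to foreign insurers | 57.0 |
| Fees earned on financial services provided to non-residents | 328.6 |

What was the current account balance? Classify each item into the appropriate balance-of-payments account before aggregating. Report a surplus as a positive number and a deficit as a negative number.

Goods: 2486.1 + 638.1 + 767.4 = 3891.6
Services: -90.3 - 283.4 + 328.6 - 57.0 = -102.1
Primary income: 147.6 - 73.8 + 156.2 = 230.0
Secondary income: 437.4 - 70.3 + 106.3 + 74.9 = 548.3
Current account = 3891.6 + (-102.1) + 230.0 + 548.3 = 4567.8
(Excluded from the current account — financial account: sale of domestic government bonds to non-residents 849.0, borrowing by resident firms from foreign banks 647.1, domestic pension funds' purchases of foreign equities 582.4, inward foreign direct investment in the manufacturing sector 695.0, new loans extended by domestic banks to foreign borrowers 496.3; capital account: acquisition of foreign patents and trademarks (non-produced assets) 42.5.)

4567.8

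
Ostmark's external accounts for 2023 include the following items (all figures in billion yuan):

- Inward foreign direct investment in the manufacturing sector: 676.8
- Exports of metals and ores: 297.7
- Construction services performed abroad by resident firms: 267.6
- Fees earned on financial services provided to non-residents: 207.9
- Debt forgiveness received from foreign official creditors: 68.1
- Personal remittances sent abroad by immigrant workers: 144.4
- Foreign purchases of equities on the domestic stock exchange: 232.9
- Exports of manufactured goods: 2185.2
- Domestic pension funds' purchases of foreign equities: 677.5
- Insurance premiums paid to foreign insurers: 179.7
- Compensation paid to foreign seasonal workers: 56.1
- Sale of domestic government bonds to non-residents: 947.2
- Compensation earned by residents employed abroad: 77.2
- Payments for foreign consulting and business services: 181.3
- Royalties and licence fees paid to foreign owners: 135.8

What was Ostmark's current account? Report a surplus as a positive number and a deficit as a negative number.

2338.3

Goods: 2185.2 + 297.7 = 2482.9
Services: -135.8 - 179.7 - 181.3 + 267.6 + 207.9 = -21.3
Primary income: -56.1 + 77.2 = 21.1
Secondary income: -144.4
Current account = 2482.9 + (-21.3) + 21.1 + (-144.4) = 2338.3
(Excluded from the current account — financial account: inward foreign direct investment in the manufacturing sector 676.8, foreign purchases of equities on the domestic stock exchange 232.9, domestic pension funds' purchases of foreign equities 677.5, sale of domestic government bonds to non-residents 947.2; capital account: debt forgiveness received from foreign official creditors 68.1.)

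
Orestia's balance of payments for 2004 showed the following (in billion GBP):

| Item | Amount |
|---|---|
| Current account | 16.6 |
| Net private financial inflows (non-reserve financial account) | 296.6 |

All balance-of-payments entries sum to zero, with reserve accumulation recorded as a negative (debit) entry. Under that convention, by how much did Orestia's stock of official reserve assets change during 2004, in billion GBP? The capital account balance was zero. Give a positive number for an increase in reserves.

Official reserve transactions balance = -(16.6 + 296.6) = -313.2
An accumulation of reserves is recorded as a debit (negative entry), so the change in the stock of reserves is the negative of that balance.
Change in official reserves = -(-313.2) = 313.2

313.2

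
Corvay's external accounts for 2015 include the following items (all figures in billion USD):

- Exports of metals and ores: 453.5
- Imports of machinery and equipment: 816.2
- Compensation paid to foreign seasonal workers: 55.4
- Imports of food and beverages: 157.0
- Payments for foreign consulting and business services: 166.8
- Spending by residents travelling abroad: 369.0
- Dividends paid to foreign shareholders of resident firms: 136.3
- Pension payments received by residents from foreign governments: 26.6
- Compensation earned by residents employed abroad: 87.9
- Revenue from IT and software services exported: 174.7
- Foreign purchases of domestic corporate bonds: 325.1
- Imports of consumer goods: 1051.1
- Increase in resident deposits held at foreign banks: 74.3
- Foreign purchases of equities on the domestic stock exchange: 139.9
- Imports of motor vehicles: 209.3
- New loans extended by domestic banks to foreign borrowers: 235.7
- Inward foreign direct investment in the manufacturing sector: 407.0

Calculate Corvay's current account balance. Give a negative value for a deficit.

-2218.4

Goods: -157.0 + 453.5 - 1051.1 - 209.3 - 816.2 = -1780.1
Services: -166.8 + 174.7 - 369.0 = -361.1
Primary income: -55.4 - 136.3 + 87.9 = -103.8
Secondary income: 26.6
Current account = (-1780.1) + (-361.1) + (-103.8) + 26.6 = -2218.4
(Excluded from the current account — financial account: foreign purchases of domestic corporate bonds 325.1, increase in resident deposits held at foreign banks 74.3, foreign purchases of equities on the domestic stock exchange 139.9, new loans extended by domestic banks to foreign borrowers 235.7, inward foreign direct investment in the manufacturing sector 407.0.)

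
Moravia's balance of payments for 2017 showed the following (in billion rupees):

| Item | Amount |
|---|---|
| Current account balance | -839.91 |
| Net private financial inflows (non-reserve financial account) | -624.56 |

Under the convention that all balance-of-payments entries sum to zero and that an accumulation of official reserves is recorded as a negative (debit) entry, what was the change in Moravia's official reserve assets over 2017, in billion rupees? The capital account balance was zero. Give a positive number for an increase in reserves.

-1464.47

Official reserve transactions balance = -((-839.91) + (-624.56)) = 1464.47
An accumulation of reserves is recorded as a debit (negative entry), so the change in the stock of reserves is the negative of that balance.
Change in official reserves = -(1464.47) = -1464.47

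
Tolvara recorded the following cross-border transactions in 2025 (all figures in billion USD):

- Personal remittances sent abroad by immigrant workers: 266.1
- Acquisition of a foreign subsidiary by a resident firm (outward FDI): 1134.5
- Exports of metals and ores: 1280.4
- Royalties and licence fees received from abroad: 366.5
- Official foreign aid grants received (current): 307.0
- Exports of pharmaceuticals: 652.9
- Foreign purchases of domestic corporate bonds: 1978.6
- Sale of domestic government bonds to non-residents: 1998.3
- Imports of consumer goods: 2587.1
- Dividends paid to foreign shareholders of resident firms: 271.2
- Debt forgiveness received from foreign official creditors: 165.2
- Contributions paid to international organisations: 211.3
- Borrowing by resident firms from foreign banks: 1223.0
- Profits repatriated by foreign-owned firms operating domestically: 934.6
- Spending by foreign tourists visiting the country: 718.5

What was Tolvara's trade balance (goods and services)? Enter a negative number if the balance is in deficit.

431.2

Goods: -2587.1 + 652.9 + 1280.4 = -653.8
Services: 718.5 + 366.5 = 1085.0
Trade balance = -653.8 + 1085.0 = 431.2
(Excluded from the trade balance — secondary income: personal remittances sent abroad by immigrant workers 266.1, official foreign aid grants received (current) 307.0, contributions paid to international organisations 211.3; financial account: acquisition of a foreign subsidiary by a resident firm (outward FDI) 1134.5, foreign purchases of domestic corporate bonds 1978.6, sale of domestic government bonds to non-residents 1998.3, borrowing by resident firms from foreign banks 1223.0; primary income: dividends paid to foreign shareholders of resident firms 271.2, profits repatriated by foreign-owned firms operating domestically 934.6; capital account: debt forgiveness received from foreign official creditors 165.2.)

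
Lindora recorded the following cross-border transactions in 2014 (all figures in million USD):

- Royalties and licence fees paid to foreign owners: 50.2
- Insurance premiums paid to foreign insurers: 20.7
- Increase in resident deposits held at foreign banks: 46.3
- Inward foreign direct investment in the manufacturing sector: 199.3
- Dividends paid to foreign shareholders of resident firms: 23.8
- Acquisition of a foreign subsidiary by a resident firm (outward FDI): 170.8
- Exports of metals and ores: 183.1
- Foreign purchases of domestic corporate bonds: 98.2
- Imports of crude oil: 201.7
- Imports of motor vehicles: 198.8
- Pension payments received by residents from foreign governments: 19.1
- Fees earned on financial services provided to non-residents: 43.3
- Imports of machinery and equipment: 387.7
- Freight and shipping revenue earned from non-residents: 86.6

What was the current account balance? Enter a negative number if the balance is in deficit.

Goods: -201.7 + 183.1 - 198.8 - 387.7 = -605.1
Services: -20.7 - 50.2 + 86.6 + 43.3 = 59.0
Primary income: -23.8
Secondary income: 19.1
Current account = (-605.1) + 59.0 + (-23.8) + 19.1 = -550.8
(Excluded from the current account — financial account: increase in resident deposits held at foreign banks 46.3, inward foreign direct investment in the manufacturing sector 199.3, acquisition of a foreign subsidiary by a resident firm (outward FDI) 170.8, foreign purchases of domestic corporate bonds 98.2.)

-550.8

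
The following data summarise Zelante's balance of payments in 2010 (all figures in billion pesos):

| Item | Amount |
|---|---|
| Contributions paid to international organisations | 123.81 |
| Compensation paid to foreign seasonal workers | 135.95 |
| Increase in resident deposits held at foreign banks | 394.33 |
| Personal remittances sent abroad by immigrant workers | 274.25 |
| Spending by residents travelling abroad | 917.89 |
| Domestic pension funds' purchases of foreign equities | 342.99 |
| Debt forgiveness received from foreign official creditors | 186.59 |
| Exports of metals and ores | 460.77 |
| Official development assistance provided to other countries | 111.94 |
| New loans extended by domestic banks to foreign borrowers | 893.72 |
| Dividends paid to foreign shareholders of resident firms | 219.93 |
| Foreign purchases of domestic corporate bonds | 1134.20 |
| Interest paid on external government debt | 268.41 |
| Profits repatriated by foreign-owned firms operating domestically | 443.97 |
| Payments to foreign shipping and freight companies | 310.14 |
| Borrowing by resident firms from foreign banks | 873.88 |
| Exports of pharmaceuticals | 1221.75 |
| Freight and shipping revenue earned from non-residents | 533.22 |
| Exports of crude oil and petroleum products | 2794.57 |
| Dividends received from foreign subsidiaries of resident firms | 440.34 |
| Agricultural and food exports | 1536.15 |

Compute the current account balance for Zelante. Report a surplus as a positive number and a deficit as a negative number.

4180.51

Goods: 460.77 + 2794.57 + 1221.75 + 1536.15 = 6013.24
Services: -310.14 - 917.89 + 533.22 = -694.81
Primary income: -443.97 + 440.34 - 219.93 - 135.95 - 268.41 = -627.92
Secondary income: -111.94 - 274.25 - 123.81 = -510.00
Current account = 6013.24 + (-694.81) + (-627.92) + (-510.00) = 4180.51
(Excluded from the current account — financial account: increase in resident deposits held at foreign banks 394.33, domestic pension funds' purchases of foreign equities 342.99, new loans extended by domestic banks to foreign borrowers 893.72, foreign purchases of domestic corporate bonds 1134.20, borrowing by resident firms from foreign banks 873.88; capital account: debt forgiveness received from foreign official creditors 186.59.)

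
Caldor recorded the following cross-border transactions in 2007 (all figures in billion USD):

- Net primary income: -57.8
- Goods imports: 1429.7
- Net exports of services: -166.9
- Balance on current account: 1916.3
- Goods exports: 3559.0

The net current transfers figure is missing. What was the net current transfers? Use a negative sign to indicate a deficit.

11.7

Current account = goods balance + services balance + net primary income + net secondary income
Sum of the known components = 1904.6
Net current transfers = CA - (known components) = 1916.3 - 1904.6 = 11.7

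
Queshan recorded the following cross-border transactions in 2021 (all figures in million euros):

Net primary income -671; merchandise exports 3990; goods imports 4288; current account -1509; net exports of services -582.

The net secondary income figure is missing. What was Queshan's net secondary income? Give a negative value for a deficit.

Current account = goods balance + services balance + net primary income + net secondary income
Sum of the known components = -1551
Net secondary income = CA - (known components) = -1509 - (-1551) = 42

42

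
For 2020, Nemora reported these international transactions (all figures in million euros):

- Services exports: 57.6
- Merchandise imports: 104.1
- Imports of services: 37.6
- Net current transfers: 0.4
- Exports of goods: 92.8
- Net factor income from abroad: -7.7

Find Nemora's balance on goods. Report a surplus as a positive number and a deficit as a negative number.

-11.3

Goods balance = 92.8 - 104.1 = -11.3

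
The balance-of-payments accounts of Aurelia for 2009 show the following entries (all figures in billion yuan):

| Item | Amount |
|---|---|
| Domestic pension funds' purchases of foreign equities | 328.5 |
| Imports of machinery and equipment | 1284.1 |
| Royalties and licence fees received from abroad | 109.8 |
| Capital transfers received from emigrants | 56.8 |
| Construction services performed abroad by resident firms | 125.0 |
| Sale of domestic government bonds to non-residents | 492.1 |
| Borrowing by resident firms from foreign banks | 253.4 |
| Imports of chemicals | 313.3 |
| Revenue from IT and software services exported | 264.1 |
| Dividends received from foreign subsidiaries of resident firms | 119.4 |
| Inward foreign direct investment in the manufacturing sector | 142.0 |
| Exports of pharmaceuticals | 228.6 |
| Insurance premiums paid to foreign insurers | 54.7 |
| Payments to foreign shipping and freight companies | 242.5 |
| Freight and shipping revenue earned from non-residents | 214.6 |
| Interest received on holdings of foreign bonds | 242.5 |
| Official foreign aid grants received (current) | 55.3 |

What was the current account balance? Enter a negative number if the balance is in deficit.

-535.3

Goods: -1284.1 - 313.3 + 228.6 = -1368.8
Services: -242.5 + 125.0 + 214.6 + 264.1 - 54.7 + 109.8 = 416.3
Primary income: 119.4 + 242.5 = 361.9
Secondary income: 55.3
Current account = (-1368.8) + 416.3 + 361.9 + 55.3 = -535.3
(Excluded from the current account — financial account: domestic pension funds' purchases of foreign equities 328.5, sale of domestic government bonds to non-residents 492.1, borrowing by resident firms from foreign banks 253.4, inward foreign direct investment in the manufacturing sector 142.0; capital account: capital transfers received from emigrants 56.8.)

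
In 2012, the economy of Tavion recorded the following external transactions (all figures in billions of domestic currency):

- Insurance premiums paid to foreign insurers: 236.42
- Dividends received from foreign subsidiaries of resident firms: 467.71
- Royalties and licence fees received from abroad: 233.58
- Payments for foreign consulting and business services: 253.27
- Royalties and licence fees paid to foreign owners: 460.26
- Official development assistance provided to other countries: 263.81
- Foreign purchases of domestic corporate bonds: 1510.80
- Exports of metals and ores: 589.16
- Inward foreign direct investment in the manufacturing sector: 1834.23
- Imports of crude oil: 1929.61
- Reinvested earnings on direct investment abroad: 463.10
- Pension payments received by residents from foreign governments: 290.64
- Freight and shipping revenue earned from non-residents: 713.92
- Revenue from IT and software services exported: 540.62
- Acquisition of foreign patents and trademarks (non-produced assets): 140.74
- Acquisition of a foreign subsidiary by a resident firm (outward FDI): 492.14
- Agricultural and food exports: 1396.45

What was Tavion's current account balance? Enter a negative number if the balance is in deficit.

1551.81

Goods: 1396.45 + 589.16 - 1929.61 = 56.00
Services: -236.42 - 460.26 + 233.58 - 253.27 + 713.92 + 540.62 = 538.17
Primary income: 467.71 + 463.10 = 930.81
Secondary income: 290.64 - 263.81 = 26.83
Current account = 56.00 + 538.17 + 930.81 + 26.83 = 1551.81
(Excluded from the current account — financial account: foreign purchases of domestic corporate bonds 1510.80, inward foreign direct investment in the manufacturing sector 1834.23, acquisition of a foreign subsidiary by a resident firm (outward FDI) 492.14; capital account: acquisition of foreign patents and trademarks (non-produced assets) 140.74.)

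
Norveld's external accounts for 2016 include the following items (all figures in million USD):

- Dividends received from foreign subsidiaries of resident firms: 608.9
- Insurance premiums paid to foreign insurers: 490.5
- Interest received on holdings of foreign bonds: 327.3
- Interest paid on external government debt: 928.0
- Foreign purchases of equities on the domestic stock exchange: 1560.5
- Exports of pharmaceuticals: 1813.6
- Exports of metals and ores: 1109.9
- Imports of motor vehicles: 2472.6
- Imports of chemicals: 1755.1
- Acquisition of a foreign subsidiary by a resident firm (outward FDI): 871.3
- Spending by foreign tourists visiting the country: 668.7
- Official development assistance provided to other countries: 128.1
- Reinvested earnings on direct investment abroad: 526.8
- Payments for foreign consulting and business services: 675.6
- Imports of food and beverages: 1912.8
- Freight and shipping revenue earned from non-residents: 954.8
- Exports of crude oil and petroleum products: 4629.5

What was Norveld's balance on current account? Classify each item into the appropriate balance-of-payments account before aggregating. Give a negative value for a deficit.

2276.8

Goods: 1813.6 - 2472.6 + 4629.5 + 1109.9 - 1755.1 - 1912.8 = 1412.5
Services: -675.6 + 668.7 - 490.5 + 954.8 = 457.4
Primary income: -928.0 + 526.8 + 327.3 + 608.9 = 535.0
Secondary income: -128.1
Current account = 1412.5 + 457.4 + 535.0 + (-128.1) = 2276.8
(Excluded from the current account — financial account: foreign purchases of equities on the domestic stock exchange 1560.5, acquisition of a foreign subsidiary by a resident firm (outward FDI) 871.3.)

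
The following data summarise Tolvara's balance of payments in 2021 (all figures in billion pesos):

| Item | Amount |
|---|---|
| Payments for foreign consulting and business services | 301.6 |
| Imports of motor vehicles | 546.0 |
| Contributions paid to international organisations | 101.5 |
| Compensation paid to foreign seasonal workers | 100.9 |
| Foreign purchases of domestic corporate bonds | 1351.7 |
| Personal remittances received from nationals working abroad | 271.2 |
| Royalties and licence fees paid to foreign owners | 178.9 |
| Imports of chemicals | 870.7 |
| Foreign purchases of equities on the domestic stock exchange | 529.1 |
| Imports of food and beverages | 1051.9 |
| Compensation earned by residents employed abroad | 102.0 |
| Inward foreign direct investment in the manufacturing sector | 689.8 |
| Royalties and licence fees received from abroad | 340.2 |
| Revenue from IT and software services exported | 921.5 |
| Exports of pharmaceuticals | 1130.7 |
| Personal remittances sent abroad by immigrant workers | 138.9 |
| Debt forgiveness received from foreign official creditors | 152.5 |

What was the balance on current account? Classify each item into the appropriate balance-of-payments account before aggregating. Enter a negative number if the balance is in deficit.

-524.8

Goods: -870.7 - 1051.9 + 1130.7 - 546.0 = -1337.9
Services: -301.6 - 178.9 + 340.2 + 921.5 = 781.2
Primary income: 102.0 - 100.9 = 1.1
Secondary income: -101.5 + 271.2 - 138.9 = 30.8
Current account = (-1337.9) + 781.2 + 1.1 + 30.8 = -524.8
(Excluded from the current account — financial account: foreign purchases of domestic corporate bonds 1351.7, foreign purchases of equities on the domestic stock exchange 529.1, inward foreign direct investment in the manufacturing sector 689.8; capital account: debt forgiveness received from foreign official creditors 152.5.)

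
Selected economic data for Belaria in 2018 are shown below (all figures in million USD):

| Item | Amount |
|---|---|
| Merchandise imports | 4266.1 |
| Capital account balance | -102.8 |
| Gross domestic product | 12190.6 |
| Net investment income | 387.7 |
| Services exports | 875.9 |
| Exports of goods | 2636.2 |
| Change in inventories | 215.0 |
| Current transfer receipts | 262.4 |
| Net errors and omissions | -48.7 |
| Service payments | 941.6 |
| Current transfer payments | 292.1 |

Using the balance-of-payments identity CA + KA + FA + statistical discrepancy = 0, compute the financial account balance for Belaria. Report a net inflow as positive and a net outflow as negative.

1489.1

Goods balance = 2636.2 - 4266.1 = -1629.9
Services balance = 875.9 - 941.6 = -65.7
Trade balance (goods + services) = -1629.9 + (-65.7) = -1695.6
Net primary income = 387.7
Net secondary income = 262.4 - 292.1 = -29.7
Current account = -1695.6 + 387.7 + (-29.7) = -1337.6
Financial account = -(-1337.6 + (-102.8) + (-48.7)) = 1489.1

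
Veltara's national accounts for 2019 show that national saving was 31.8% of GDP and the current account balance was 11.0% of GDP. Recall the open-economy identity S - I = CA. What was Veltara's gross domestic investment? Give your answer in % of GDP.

I = S - CA = 31.8 - 11.0 = 20.8

20.8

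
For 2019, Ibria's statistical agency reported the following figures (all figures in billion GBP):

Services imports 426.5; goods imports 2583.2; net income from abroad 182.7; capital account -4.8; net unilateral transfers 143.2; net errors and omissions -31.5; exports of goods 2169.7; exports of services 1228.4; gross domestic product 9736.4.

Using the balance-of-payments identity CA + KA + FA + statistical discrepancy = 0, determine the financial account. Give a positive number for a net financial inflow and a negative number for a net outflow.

-678.0

Goods balance = 2169.7 - 2583.2 = -413.5
Services balance = 1228.4 - 426.5 = 801.9
Trade balance (goods + services) = -413.5 + 801.9 = 388.4
Net primary income = 182.7
Net secondary income = 143.2
Current account = 388.4 + 182.7 + 143.2 = 714.3
Financial account = -(714.3 + (-4.8) + (-31.5)) = -678.0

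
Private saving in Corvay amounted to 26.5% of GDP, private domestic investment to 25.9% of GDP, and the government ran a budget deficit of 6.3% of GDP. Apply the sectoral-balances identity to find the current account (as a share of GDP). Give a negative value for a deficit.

By the sectoral-balances identity, CA = (S_private - I) + (T - G).
Private balance = 26.5 - 25.9 = 0.6
Government balance (T - G) = -6.3
CA = 0.6 + (-6.3) = -5.7

-5.7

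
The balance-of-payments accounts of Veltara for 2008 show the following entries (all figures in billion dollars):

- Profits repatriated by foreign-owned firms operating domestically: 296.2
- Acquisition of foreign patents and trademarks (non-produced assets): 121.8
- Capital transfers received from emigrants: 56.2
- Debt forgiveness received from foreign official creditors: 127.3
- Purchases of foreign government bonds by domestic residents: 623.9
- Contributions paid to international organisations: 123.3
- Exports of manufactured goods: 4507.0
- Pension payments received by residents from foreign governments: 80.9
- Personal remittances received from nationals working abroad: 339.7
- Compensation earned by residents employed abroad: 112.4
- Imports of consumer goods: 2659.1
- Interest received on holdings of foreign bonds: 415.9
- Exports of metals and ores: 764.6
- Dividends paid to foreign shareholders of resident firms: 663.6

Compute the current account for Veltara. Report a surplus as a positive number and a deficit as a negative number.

2478.3

Goods: -2659.1 + 4507.0 + 764.6 = 2612.5
Primary income: 112.4 - 663.6 - 296.2 + 415.9 = -431.5
Secondary income: 339.7 + 80.9 - 123.3 = 297.3
Current account = 2612.5 + (-431.5) + 297.3 = 2478.3
(Excluded from the current account — capital account: acquisition of foreign patents and trademarks (non-produced assets) 121.8, capital transfers received from emigrants 56.2, debt forgiveness received from foreign official creditors 127.3; financial account: purchases of foreign government bonds by domestic residents 623.9.)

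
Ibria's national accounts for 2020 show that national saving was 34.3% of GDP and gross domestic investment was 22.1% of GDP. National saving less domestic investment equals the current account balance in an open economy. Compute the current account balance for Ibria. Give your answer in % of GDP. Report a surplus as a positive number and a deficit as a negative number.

CA = S - I = 34.3 - 22.1 = 12.2

12.2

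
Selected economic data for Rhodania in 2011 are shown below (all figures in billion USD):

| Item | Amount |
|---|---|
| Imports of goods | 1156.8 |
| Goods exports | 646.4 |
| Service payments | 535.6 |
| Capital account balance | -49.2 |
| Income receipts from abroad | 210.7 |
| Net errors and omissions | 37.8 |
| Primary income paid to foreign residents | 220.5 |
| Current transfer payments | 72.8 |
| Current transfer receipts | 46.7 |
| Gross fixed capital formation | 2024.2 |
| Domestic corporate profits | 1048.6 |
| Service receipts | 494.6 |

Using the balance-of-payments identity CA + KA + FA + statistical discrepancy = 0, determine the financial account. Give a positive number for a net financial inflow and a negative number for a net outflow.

598.7

Goods balance = 646.4 - 1156.8 = -510.4
Services balance = 494.6 - 535.6 = -41.0
Trade balance (goods + services) = -510.4 + (-41.0) = -551.4
Net primary income = 210.7 - 220.5 = -9.8
Net secondary income = 46.7 - 72.8 = -26.1
Current account = -551.4 + (-9.8) + (-26.1) = -587.3
Financial account = -(-587.3 + (-49.2) + 37.8) = 598.7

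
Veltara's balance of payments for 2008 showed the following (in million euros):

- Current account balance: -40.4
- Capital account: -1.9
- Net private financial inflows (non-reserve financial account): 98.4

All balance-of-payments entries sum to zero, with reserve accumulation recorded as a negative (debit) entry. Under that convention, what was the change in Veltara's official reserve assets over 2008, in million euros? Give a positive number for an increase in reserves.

56.1

Official reserve transactions balance = -((-40.4) + (-1.9) + 98.4) = -56.1
An accumulation of reserves is recorded as a debit (negative entry), so the change in the stock of reserves is the negative of that balance.
Change in official reserves = -(-56.1) = 56.1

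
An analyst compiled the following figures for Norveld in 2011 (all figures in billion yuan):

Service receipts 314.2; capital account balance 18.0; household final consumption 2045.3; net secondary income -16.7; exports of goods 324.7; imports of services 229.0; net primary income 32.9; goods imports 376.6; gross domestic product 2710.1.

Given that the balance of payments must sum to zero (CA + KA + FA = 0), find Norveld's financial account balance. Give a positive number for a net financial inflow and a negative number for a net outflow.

-67.5

Goods balance = 324.7 - 376.6 = -51.9
Services balance = 314.2 - 229.0 = 85.2
Trade balance (goods + services) = -51.9 + 85.2 = 33.3
Net primary income = 32.9
Net secondary income = -16.7
Current account = 33.3 + 32.9 + (-16.7) = 49.5
Financial account = -(49.5 + 18.0) = -67.5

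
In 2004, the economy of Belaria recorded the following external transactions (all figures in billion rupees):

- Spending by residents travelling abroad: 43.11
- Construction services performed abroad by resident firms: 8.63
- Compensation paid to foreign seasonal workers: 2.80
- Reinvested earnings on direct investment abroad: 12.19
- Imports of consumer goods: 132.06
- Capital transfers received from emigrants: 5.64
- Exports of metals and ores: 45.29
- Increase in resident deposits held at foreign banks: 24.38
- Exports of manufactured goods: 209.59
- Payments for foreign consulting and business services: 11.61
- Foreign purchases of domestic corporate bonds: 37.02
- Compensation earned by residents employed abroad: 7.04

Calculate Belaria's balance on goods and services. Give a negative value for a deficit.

Goods: -132.06 + 209.59 + 45.29 = 122.82
Services: -43.11 + 8.63 - 11.61 = -46.09
Trade balance = 122.82 + (-46.09) = 76.73
(Excluded from the trade balance — primary income: compensation paid to foreign seasonal workers 2.80, reinvested earnings on direct investment abroad 12.19, compensation earned by residents employed abroad 7.04; capital account: capital transfers received from emigrants 5.64; financial account: increase in resident deposits held at foreign banks 24.38, foreign purchases of domestic corporate bonds 37.02.)

76.73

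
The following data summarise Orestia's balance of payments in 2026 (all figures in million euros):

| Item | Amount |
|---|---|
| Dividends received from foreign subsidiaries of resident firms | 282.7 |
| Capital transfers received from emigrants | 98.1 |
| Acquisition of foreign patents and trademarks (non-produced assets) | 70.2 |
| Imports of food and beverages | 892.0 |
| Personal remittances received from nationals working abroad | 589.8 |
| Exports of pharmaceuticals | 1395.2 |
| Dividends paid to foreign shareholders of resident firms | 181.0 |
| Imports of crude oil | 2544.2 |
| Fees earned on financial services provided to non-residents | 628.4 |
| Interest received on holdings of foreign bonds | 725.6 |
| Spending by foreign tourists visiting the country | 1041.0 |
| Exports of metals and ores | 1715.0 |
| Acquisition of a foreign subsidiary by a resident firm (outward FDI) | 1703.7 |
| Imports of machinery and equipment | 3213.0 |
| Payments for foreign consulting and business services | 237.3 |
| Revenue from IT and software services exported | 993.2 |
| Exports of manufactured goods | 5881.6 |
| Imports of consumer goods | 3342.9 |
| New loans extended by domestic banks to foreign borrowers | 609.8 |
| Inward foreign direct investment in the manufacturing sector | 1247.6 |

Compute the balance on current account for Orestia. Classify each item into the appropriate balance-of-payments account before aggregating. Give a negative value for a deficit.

Goods: 5881.6 - 3342.9 - 3213.0 + 1715.0 - 2544.2 + 1395.2 - 892.0 = -1000.3
Services: 993.2 + 1041.0 - 237.3 + 628.4 = 2425.3
Primary income: 725.6 + 282.7 - 181.0 = 827.3
Secondary income: 589.8
Current account = (-1000.3) + 2425.3 + 827.3 + 589.8 = 2842.1
(Excluded from the current account — capital account: capital transfers received from emigrants 98.1, acquisition of foreign patents and trademarks (non-produced assets) 70.2; financial account: acquisition of a foreign subsidiary by a resident firm (outward FDI) 1703.7, new loans extended by domestic banks to foreign borrowers 609.8, inward foreign direct investment in the manufacturing sector 1247.6.)

2842.1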